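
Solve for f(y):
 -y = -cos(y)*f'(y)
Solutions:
 f(y) = C1 + Integral(y/cos(y), y)


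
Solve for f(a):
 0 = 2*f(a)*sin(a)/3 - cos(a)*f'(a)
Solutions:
 f(a) = C1/cos(a)^(2/3)


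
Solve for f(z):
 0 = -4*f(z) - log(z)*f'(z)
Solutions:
 f(z) = C1*exp(-4*li(z))


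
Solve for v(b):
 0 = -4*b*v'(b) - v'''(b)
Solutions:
 v(b) = C1 + Integral(C2*airyai(-2^(2/3)*b) + C3*airybi(-2^(2/3)*b), b)


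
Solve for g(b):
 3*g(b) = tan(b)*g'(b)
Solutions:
 g(b) = C1*sin(b)^3


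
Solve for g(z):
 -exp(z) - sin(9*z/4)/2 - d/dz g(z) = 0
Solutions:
 g(z) = C1 - exp(z) + 2*cos(9*z/4)/9


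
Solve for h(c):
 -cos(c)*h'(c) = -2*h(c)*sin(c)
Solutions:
 h(c) = C1/cos(c)^2


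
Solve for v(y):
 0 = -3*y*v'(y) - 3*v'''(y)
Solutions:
 v(y) = C1 + Integral(C2*airyai(-y) + C3*airybi(-y), y)


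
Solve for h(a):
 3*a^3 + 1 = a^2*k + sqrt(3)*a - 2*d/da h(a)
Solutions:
 h(a) = C1 - 3*a^4/8 + a^3*k/6 + sqrt(3)*a^2/4 - a/2


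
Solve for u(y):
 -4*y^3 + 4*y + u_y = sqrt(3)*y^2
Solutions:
 u(y) = C1 + y^4 + sqrt(3)*y^3/3 - 2*y^2


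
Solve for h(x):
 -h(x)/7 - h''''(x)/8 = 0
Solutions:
 h(x) = (C1*sin(2^(1/4)*7^(3/4)*x/7) + C2*cos(2^(1/4)*7^(3/4)*x/7))*exp(-2^(1/4)*7^(3/4)*x/7) + (C3*sin(2^(1/4)*7^(3/4)*x/7) + C4*cos(2^(1/4)*7^(3/4)*x/7))*exp(2^(1/4)*7^(3/4)*x/7)


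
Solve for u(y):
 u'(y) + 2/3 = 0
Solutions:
 u(y) = C1 - 2*y/3


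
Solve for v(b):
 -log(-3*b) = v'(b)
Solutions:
 v(b) = C1 - b*log(-b) + b*(1 - log(3))


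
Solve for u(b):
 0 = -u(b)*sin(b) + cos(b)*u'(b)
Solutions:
 u(b) = C1/cos(b)


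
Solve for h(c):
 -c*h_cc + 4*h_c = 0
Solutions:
 h(c) = C1 + C2*c^5


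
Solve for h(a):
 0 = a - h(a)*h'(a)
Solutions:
 h(a) = -sqrt(C1 + a^2)
 h(a) = sqrt(C1 + a^2)


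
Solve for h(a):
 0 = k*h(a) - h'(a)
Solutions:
 h(a) = C1*exp(a*k)


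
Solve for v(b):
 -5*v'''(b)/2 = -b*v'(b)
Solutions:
 v(b) = C1 + Integral(C2*airyai(2^(1/3)*5^(2/3)*b/5) + C3*airybi(2^(1/3)*5^(2/3)*b/5), b)


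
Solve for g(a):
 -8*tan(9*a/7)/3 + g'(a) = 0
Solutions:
 g(a) = C1 - 56*log(cos(9*a/7))/27


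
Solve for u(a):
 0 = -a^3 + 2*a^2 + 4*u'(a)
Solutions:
 u(a) = C1 + a^4/16 - a^3/6


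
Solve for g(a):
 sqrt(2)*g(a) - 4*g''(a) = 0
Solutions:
 g(a) = C1*exp(-2^(1/4)*a/2) + C2*exp(2^(1/4)*a/2)


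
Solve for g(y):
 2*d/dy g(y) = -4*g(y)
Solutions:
 g(y) = C1*exp(-2*y)


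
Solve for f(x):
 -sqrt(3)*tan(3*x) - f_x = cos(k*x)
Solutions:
 f(x) = C1 - Piecewise((sin(k*x)/k, Ne(k, 0)), (x, True)) + sqrt(3)*log(cos(3*x))/3


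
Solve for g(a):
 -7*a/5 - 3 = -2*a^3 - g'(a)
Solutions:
 g(a) = C1 - a^4/2 + 7*a^2/10 + 3*a


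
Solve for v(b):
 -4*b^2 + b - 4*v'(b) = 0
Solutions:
 v(b) = C1 - b^3/3 + b^2/8


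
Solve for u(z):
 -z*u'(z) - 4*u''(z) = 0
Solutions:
 u(z) = C1 + C2*erf(sqrt(2)*z/4)


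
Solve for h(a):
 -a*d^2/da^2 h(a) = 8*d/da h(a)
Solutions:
 h(a) = C1 + C2/a^7


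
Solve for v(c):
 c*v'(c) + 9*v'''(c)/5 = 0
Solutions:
 v(c) = C1 + Integral(C2*airyai(-15^(1/3)*c/3) + C3*airybi(-15^(1/3)*c/3), c)


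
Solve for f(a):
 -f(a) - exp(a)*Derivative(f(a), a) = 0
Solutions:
 f(a) = C1*exp(exp(-a))


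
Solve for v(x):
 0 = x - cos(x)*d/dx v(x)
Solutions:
 v(x) = C1 + Integral(x/cos(x), x)


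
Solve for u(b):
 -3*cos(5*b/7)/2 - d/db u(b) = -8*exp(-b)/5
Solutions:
 u(b) = C1 - 21*sin(5*b/7)/10 - 8*exp(-b)/5


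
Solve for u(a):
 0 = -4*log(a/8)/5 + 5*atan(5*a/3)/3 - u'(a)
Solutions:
 u(a) = C1 - 4*a*log(a)/5 + 5*a*atan(5*a/3)/3 + 4*a/5 + 12*a*log(2)/5 - log(25*a^2 + 9)/2


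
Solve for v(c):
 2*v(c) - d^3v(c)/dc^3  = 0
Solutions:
 v(c) = C3*exp(2^(1/3)*c) + (C1*sin(2^(1/3)*sqrt(3)*c/2) + C2*cos(2^(1/3)*sqrt(3)*c/2))*exp(-2^(1/3)*c/2)


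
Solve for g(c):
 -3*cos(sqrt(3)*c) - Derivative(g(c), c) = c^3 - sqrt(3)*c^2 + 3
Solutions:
 g(c) = C1 - c^4/4 + sqrt(3)*c^3/3 - 3*c - sqrt(3)*sin(sqrt(3)*c)


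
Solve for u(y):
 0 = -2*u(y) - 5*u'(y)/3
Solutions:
 u(y) = C1*exp(-6*y/5)


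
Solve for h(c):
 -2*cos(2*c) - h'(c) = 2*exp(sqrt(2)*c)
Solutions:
 h(c) = C1 - sqrt(2)*exp(sqrt(2)*c) - sin(2*c)


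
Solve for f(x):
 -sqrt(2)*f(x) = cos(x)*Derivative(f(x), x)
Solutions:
 f(x) = C1*(sin(x) - 1)^(sqrt(2)/2)/(sin(x) + 1)^(sqrt(2)/2)


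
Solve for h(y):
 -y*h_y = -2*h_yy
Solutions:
 h(y) = C1 + C2*erfi(y/2)


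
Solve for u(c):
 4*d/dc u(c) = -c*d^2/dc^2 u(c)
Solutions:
 u(c) = C1 + C2/c^3


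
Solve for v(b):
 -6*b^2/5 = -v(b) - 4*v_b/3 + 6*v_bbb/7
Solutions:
 v(b) = C1*exp(-42^(1/3)*b*(4*42^(1/3)/(sqrt(3873) + 81)^(1/3) + (sqrt(3873) + 81)^(1/3))/36)*sin(14^(1/3)*3^(1/6)*b*(-3^(2/3)*(sqrt(3873) + 81)^(1/3) + 12*14^(1/3)/(sqrt(3873) + 81)^(1/3))/36) + C2*exp(-42^(1/3)*b*(4*42^(1/3)/(sqrt(3873) + 81)^(1/3) + (sqrt(3873) + 81)^(1/3))/36)*cos(14^(1/3)*3^(1/6)*b*(-3^(2/3)*(sqrt(3873) + 81)^(1/3) + 12*14^(1/3)/(sqrt(3873) + 81)^(1/3))/36) + C3*exp(42^(1/3)*b*(4*42^(1/3)/(sqrt(3873) + 81)^(1/3) + (sqrt(3873) + 81)^(1/3))/18) + 6*b^2/5 - 16*b/5 + 64/15


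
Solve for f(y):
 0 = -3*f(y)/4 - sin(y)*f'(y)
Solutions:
 f(y) = C1*(cos(y) + 1)^(3/8)/(cos(y) - 1)^(3/8)


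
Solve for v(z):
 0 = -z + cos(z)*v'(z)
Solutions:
 v(z) = C1 + Integral(z/cos(z), z)


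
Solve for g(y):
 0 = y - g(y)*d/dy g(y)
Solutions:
 g(y) = -sqrt(C1 + y^2)
 g(y) = sqrt(C1 + y^2)


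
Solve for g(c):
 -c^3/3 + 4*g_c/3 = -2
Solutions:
 g(c) = C1 + c^4/16 - 3*c/2


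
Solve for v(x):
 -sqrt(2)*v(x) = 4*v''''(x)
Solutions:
 v(x) = (C1*sin(2^(1/8)*x/2) + C2*cos(2^(1/8)*x/2))*exp(-2^(1/8)*x/2) + (C3*sin(2^(1/8)*x/2) + C4*cos(2^(1/8)*x/2))*exp(2^(1/8)*x/2)


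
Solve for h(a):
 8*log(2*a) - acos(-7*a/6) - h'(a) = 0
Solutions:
 h(a) = C1 + 8*a*log(a) - a*acos(-7*a/6) - 8*a + 8*a*log(2) - sqrt(36 - 49*a^2)/7


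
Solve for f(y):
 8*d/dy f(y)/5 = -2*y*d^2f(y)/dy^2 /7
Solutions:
 f(y) = C1 + C2/y^(23/5)


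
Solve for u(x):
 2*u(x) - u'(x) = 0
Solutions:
 u(x) = C1*exp(2*x)


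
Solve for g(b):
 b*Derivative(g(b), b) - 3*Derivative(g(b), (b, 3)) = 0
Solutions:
 g(b) = C1 + Integral(C2*airyai(3^(2/3)*b/3) + C3*airybi(3^(2/3)*b/3), b)


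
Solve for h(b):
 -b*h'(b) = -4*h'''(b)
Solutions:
 h(b) = C1 + Integral(C2*airyai(2^(1/3)*b/2) + C3*airybi(2^(1/3)*b/2), b)


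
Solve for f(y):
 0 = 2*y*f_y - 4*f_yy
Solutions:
 f(y) = C1 + C2*erfi(y/2)


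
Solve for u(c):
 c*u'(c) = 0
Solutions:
 u(c) = C1


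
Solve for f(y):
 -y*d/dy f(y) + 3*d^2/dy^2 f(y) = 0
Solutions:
 f(y) = C1 + C2*erfi(sqrt(6)*y/6)


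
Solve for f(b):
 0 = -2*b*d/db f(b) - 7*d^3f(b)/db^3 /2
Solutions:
 f(b) = C1 + Integral(C2*airyai(-14^(2/3)*b/7) + C3*airybi(-14^(2/3)*b/7), b)


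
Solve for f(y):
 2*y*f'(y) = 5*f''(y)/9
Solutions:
 f(y) = C1 + C2*erfi(3*sqrt(5)*y/5)


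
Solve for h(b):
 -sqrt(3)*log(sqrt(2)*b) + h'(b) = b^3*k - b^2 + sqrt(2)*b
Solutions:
 h(b) = C1 + b^4*k/4 - b^3/3 + sqrt(2)*b^2/2 + sqrt(3)*b*log(b) - sqrt(3)*b + sqrt(3)*b*log(2)/2


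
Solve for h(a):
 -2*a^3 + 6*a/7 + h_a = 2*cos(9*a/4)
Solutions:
 h(a) = C1 + a^4/2 - 3*a^2/7 + 8*sin(9*a/4)/9


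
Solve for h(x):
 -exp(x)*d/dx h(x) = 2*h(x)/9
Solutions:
 h(x) = C1*exp(2*exp(-x)/9)


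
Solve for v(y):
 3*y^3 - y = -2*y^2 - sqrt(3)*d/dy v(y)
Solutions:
 v(y) = C1 - sqrt(3)*y^4/4 - 2*sqrt(3)*y^3/9 + sqrt(3)*y^2/6


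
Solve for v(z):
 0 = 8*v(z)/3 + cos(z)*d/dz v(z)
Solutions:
 v(z) = C1*(sin(z) - 1)^(4/3)/(sin(z) + 1)^(4/3)


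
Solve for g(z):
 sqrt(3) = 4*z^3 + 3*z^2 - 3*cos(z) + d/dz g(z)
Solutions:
 g(z) = C1 - z^4 - z^3 + sqrt(3)*z + 3*sin(z)


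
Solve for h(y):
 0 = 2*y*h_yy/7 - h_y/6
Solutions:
 h(y) = C1 + C2*y^(19/12)


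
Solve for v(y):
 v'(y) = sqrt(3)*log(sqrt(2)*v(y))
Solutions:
 -2*sqrt(3)*Integral(1/(2*log(_y) + log(2)), (_y, v(y)))/3 = C1 - y


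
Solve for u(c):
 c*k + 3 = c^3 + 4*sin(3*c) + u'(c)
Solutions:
 u(c) = C1 - c^4/4 + c^2*k/2 + 3*c + 4*cos(3*c)/3


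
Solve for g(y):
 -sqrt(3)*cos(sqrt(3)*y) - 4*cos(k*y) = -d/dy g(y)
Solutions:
 g(y) = C1 + sin(sqrt(3)*y) + 4*sin(k*y)/k


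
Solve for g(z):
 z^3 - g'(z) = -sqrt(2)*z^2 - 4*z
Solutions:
 g(z) = C1 + z^4/4 + sqrt(2)*z^3/3 + 2*z^2


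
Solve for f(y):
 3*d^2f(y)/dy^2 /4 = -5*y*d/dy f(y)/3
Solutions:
 f(y) = C1 + C2*erf(sqrt(10)*y/3)


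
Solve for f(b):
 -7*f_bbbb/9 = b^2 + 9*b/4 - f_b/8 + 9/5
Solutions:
 f(b) = C1 + C4*exp(21^(2/3)*b/14) + 8*b^3/3 + 9*b^2 + 72*b/5 + (C2*sin(3*3^(1/6)*7^(2/3)*b/28) + C3*cos(3*3^(1/6)*7^(2/3)*b/28))*exp(-21^(2/3)*b/28)


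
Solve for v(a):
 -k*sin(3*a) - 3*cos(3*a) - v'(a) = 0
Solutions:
 v(a) = C1 + k*cos(3*a)/3 - sin(3*a)


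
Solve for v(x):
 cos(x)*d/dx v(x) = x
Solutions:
 v(x) = C1 + Integral(x/cos(x), x)


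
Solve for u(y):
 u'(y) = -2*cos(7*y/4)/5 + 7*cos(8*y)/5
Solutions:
 u(y) = C1 - 8*sin(7*y/4)/35 + 7*sin(8*y)/40


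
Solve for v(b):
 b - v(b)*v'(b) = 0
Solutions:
 v(b) = -sqrt(C1 + b^2)
 v(b) = sqrt(C1 + b^2)


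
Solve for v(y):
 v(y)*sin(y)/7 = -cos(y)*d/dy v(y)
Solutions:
 v(y) = C1*cos(y)^(1/7)


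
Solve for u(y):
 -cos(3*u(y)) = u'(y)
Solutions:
 u(y) = -asin((C1 + exp(6*y))/(C1 - exp(6*y)))/3 + pi/3
 u(y) = asin((C1 + exp(6*y))/(C1 - exp(6*y)))/3


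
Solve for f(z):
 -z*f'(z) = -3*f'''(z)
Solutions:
 f(z) = C1 + Integral(C2*airyai(3^(2/3)*z/3) + C3*airybi(3^(2/3)*z/3), z)


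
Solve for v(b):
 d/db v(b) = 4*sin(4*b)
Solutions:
 v(b) = C1 - cos(4*b)


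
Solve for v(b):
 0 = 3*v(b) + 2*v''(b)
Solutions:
 v(b) = C1*sin(sqrt(6)*b/2) + C2*cos(sqrt(6)*b/2)


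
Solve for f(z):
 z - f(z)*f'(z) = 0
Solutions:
 f(z) = -sqrt(C1 + z^2)
 f(z) = sqrt(C1 + z^2)


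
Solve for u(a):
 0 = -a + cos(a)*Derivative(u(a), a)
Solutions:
 u(a) = C1 + Integral(a/cos(a), a)


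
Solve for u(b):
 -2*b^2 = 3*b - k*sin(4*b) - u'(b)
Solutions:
 u(b) = C1 + 2*b^3/3 + 3*b^2/2 + k*cos(4*b)/4


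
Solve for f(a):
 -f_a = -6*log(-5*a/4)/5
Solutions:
 f(a) = C1 + 6*a*log(-a)/5 + 6*a*(-2*log(2) - 1 + log(5))/5


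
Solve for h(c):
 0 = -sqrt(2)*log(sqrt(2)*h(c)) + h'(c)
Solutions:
 -sqrt(2)*Integral(1/(2*log(_y) + log(2)), (_y, h(c))) = C1 - c


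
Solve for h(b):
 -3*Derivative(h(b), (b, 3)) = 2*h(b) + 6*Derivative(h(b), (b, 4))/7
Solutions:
 h(b) = C1*exp(b*(-21 + sqrt(3)*sqrt(128*7^(2/3)/(sqrt(165809) + 441)^(1/3) + 8*7^(1/3)*(sqrt(165809) + 441)^(1/3) + 147))/24)*sin(sqrt(6)*b*sqrt(-147 + 64*7^(2/3)/(sqrt(165809) + 441)^(1/3) + 4*7^(1/3)*(sqrt(165809) + 441)^(1/3) + 1029*sqrt(3)/sqrt(128*7^(2/3)/(sqrt(165809) + 441)^(1/3) + 8*7^(1/3)*(sqrt(165809) + 441)^(1/3) + 147))/24) + C2*exp(b*(-21 + sqrt(3)*sqrt(128*7^(2/3)/(sqrt(165809) + 441)^(1/3) + 8*7^(1/3)*(sqrt(165809) + 441)^(1/3) + 147))/24)*cos(sqrt(6)*b*sqrt(-147 + 64*7^(2/3)/(sqrt(165809) + 441)^(1/3) + 4*7^(1/3)*(sqrt(165809) + 441)^(1/3) + 1029*sqrt(3)/sqrt(128*7^(2/3)/(sqrt(165809) + 441)^(1/3) + 8*7^(1/3)*(sqrt(165809) + 441)^(1/3) + 147))/24) + C3*exp(-b*(21 + sqrt(6)*sqrt(-4*7^(1/3)*(sqrt(165809) + 441)^(1/3) - 64*7^(2/3)/(sqrt(165809) + 441)^(1/3) + 1029*sqrt(3)/sqrt(128*7^(2/3)/(sqrt(165809) + 441)^(1/3) + 8*7^(1/3)*(sqrt(165809) + 441)^(1/3) + 147) + 147) + sqrt(3)*sqrt(128*7^(2/3)/(sqrt(165809) + 441)^(1/3) + 8*7^(1/3)*(sqrt(165809) + 441)^(1/3) + 147))/24) + C4*exp(b*(-sqrt(3)*sqrt(128*7^(2/3)/(sqrt(165809) + 441)^(1/3) + 8*7^(1/3)*(sqrt(165809) + 441)^(1/3) + 147) - 21 + sqrt(6)*sqrt(-4*7^(1/3)*(sqrt(165809) + 441)^(1/3) - 64*7^(2/3)/(sqrt(165809) + 441)^(1/3) + 1029*sqrt(3)/sqrt(128*7^(2/3)/(sqrt(165809) + 441)^(1/3) + 8*7^(1/3)*(sqrt(165809) + 441)^(1/3) + 147) + 147))/24)


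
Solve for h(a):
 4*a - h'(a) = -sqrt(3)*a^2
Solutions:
 h(a) = C1 + sqrt(3)*a^3/3 + 2*a^2


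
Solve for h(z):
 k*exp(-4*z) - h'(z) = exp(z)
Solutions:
 h(z) = C1 - k*exp(-4*z)/4 - exp(z)


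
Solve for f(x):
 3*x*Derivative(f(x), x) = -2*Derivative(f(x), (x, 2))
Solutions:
 f(x) = C1 + C2*erf(sqrt(3)*x/2)


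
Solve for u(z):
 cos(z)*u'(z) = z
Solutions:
 u(z) = C1 + Integral(z/cos(z), z)


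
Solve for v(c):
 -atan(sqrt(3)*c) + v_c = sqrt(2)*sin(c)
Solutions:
 v(c) = C1 + c*atan(sqrt(3)*c) - sqrt(3)*log(3*c^2 + 1)/6 - sqrt(2)*cos(c)


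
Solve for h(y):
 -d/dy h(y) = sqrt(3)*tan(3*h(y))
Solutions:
 h(y) = -asin(C1*exp(-3*sqrt(3)*y))/3 + pi/3
 h(y) = asin(C1*exp(-3*sqrt(3)*y))/3


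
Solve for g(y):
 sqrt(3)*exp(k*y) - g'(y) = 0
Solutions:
 g(y) = C1 + sqrt(3)*exp(k*y)/k


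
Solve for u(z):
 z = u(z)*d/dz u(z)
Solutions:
 u(z) = -sqrt(C1 + z^2)
 u(z) = sqrt(C1 + z^2)


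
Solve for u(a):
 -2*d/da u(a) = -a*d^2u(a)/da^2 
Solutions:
 u(a) = C1 + C2*a^3


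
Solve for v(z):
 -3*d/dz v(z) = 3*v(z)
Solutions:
 v(z) = C1*exp(-z)


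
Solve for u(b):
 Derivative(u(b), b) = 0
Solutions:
 u(b) = C1


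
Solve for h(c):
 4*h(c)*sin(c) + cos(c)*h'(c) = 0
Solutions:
 h(c) = C1*cos(c)^4


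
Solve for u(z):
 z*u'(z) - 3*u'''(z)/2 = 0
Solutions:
 u(z) = C1 + Integral(C2*airyai(2^(1/3)*3^(2/3)*z/3) + C3*airybi(2^(1/3)*3^(2/3)*z/3), z)


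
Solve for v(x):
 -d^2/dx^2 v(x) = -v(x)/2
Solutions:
 v(x) = C1*exp(-sqrt(2)*x/2) + C2*exp(sqrt(2)*x/2)


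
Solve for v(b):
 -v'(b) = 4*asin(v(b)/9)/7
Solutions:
 Integral(1/asin(_y/9), (_y, v(b))) = C1 - 4*b/7


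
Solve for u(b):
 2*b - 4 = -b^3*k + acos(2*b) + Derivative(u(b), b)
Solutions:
 u(b) = C1 + b^4*k/4 + b^2 - b*acos(2*b) - 4*b + sqrt(1 - 4*b^2)/2


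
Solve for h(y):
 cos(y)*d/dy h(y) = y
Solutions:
 h(y) = C1 + Integral(y/cos(y), y)


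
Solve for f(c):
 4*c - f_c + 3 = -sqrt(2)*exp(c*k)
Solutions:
 f(c) = C1 + 2*c^2 + 3*c + sqrt(2)*exp(c*k)/k


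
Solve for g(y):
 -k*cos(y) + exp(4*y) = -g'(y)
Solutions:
 g(y) = C1 + k*sin(y) - exp(4*y)/4


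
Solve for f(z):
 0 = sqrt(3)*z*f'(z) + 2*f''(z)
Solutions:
 f(z) = C1 + C2*erf(3^(1/4)*z/2)


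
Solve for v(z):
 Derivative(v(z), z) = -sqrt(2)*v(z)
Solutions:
 v(z) = C1*exp(-sqrt(2)*z)


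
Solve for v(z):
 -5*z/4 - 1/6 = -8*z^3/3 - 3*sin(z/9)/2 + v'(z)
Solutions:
 v(z) = C1 + 2*z^4/3 - 5*z^2/8 - z/6 - 27*cos(z/9)/2


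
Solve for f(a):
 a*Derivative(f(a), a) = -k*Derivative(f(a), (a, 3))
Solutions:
 f(a) = C1 + Integral(C2*airyai(a*(-1/k)^(1/3)) + C3*airybi(a*(-1/k)^(1/3)), a)


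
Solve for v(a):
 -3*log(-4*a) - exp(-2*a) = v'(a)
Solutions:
 v(a) = C1 - 3*a*log(-a) + 3*a*(1 - 2*log(2)) + exp(-2*a)/2


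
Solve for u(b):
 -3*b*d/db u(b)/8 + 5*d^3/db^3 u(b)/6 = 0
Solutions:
 u(b) = C1 + Integral(C2*airyai(3^(2/3)*50^(1/3)*b/10) + C3*airybi(3^(2/3)*50^(1/3)*b/10), b)


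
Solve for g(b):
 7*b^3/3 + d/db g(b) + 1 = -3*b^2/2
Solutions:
 g(b) = C1 - 7*b^4/12 - b^3/2 - b


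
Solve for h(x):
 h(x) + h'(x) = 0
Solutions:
 h(x) = C1*exp(-x)


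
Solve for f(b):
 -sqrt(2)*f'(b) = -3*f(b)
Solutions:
 f(b) = C1*exp(3*sqrt(2)*b/2)


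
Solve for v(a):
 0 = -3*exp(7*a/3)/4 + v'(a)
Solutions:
 v(a) = C1 + 9*exp(7*a/3)/28


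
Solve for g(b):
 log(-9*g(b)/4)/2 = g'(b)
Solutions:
 -2*Integral(1/(log(-_y) - 2*log(2) + 2*log(3)), (_y, g(b))) = C1 - b


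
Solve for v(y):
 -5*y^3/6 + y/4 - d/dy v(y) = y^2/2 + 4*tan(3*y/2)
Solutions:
 v(y) = C1 - 5*y^4/24 - y^3/6 + y^2/8 + 8*log(cos(3*y/2))/3


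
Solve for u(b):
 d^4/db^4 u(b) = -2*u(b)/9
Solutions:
 u(b) = (C1*sin(2^(3/4)*sqrt(3)*b/6) + C2*cos(2^(3/4)*sqrt(3)*b/6))*exp(-2^(3/4)*sqrt(3)*b/6) + (C3*sin(2^(3/4)*sqrt(3)*b/6) + C4*cos(2^(3/4)*sqrt(3)*b/6))*exp(2^(3/4)*sqrt(3)*b/6)


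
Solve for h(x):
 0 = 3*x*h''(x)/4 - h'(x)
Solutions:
 h(x) = C1 + C2*x^(7/3)


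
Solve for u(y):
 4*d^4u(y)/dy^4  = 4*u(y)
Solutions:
 u(y) = C1*exp(-y) + C2*exp(y) + C3*sin(y) + C4*cos(y)


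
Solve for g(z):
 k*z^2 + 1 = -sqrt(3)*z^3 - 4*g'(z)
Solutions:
 g(z) = C1 - k*z^3/12 - sqrt(3)*z^4/16 - z/4


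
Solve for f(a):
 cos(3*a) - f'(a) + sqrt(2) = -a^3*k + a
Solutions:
 f(a) = C1 + a^4*k/4 - a^2/2 + sqrt(2)*a + sin(3*a)/3


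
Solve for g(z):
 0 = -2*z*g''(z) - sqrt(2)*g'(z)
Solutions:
 g(z) = C1 + C2*z^(1 - sqrt(2)/2)


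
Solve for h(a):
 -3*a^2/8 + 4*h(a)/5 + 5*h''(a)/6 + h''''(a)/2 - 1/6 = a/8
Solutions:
 h(a) = 15*a^2/32 + 5*a/32 + (C1*sin(10^(3/4)*a*cos(atan(sqrt(815)/25)/2)/5) + C2*cos(10^(3/4)*a*cos(atan(sqrt(815)/25)/2)/5))*exp(-10^(3/4)*a*sin(atan(sqrt(815)/25)/2)/5) + (C3*sin(10^(3/4)*a*cos(atan(sqrt(815)/25)/2)/5) + C4*cos(10^(3/4)*a*cos(atan(sqrt(815)/25)/2)/5))*exp(10^(3/4)*a*sin(atan(sqrt(815)/25)/2)/5) - 295/384


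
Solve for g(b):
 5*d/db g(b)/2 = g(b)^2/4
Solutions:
 g(b) = -10/(C1 + b)


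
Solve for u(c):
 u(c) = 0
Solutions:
 u(c) = 0


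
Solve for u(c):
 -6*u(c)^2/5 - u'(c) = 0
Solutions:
 u(c) = 5/(C1 + 6*c)


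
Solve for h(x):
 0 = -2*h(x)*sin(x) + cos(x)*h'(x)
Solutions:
 h(x) = C1/cos(x)^2


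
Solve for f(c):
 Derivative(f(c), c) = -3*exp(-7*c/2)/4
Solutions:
 f(c) = C1 + 3*exp(-7*c/2)/14


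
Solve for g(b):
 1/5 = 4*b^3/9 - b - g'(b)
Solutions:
 g(b) = C1 + b^4/9 - b^2/2 - b/5


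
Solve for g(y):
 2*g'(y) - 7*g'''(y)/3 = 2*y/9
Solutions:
 g(y) = C1 + C2*exp(-sqrt(42)*y/7) + C3*exp(sqrt(42)*y/7) + y^2/18


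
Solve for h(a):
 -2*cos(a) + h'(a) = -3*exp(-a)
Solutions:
 h(a) = C1 + 2*sin(a) + 3*exp(-a)


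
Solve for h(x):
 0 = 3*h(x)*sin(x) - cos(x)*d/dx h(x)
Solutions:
 h(x) = C1/cos(x)^3


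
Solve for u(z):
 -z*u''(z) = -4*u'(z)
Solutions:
 u(z) = C1 + C2*z^5


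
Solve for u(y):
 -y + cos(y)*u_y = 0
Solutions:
 u(y) = C1 + Integral(y/cos(y), y)


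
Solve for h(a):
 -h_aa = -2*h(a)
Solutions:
 h(a) = C1*exp(-sqrt(2)*a) + C2*exp(sqrt(2)*a)


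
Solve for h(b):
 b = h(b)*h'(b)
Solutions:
 h(b) = -sqrt(C1 + b^2)
 h(b) = sqrt(C1 + b^2)


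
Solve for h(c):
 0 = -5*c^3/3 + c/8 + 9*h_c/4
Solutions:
 h(c) = C1 + 5*c^4/27 - c^2/36


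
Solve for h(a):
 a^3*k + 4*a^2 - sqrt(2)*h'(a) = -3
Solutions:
 h(a) = C1 + sqrt(2)*a^4*k/8 + 2*sqrt(2)*a^3/3 + 3*sqrt(2)*a/2


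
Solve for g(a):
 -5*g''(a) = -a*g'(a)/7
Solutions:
 g(a) = C1 + C2*erfi(sqrt(70)*a/70)


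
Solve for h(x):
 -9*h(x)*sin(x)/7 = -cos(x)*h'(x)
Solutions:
 h(x) = C1/cos(x)^(9/7)


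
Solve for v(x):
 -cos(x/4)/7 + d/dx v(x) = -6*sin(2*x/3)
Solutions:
 v(x) = C1 + 4*sin(x/4)/7 + 9*cos(2*x/3)


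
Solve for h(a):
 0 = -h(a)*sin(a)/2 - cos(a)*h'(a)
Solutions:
 h(a) = C1*sqrt(cos(a))


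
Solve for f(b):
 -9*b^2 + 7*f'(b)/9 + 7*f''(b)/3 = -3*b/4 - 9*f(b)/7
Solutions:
 f(b) = 7*b^2 - 2933*b/324 + (C1*sin(sqrt(923)*b/42) + C2*cos(sqrt(923)*b/42))*exp(-b/6) - 523075/26244


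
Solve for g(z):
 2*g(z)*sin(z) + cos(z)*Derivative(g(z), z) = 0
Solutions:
 g(z) = C1*cos(z)^2


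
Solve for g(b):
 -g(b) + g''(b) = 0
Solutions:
 g(b) = C1*exp(-b) + C2*exp(b)


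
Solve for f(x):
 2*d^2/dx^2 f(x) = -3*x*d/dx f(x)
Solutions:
 f(x) = C1 + C2*erf(sqrt(3)*x/2)


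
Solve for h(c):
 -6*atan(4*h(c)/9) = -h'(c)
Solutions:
 Integral(1/atan(4*_y/9), (_y, h(c))) = C1 + 6*c


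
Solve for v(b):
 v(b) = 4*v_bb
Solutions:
 v(b) = C1*exp(-b/2) + C2*exp(b/2)


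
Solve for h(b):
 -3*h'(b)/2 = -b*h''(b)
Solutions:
 h(b) = C1 + C2*b^(5/2)


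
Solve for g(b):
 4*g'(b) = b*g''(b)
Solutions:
 g(b) = C1 + C2*b^5


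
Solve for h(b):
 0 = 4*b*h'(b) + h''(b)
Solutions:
 h(b) = C1 + C2*erf(sqrt(2)*b)


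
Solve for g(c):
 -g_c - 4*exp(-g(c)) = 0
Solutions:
 g(c) = log(C1 - 4*c)


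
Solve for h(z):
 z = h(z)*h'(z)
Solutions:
 h(z) = -sqrt(C1 + z^2)
 h(z) = sqrt(C1 + z^2)


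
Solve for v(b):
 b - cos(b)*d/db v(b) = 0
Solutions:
 v(b) = C1 + Integral(b/cos(b), b)


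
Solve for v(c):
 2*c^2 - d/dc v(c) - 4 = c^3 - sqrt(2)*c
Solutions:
 v(c) = C1 - c^4/4 + 2*c^3/3 + sqrt(2)*c^2/2 - 4*c


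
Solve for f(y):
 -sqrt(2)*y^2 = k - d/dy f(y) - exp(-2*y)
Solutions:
 f(y) = C1 + k*y + sqrt(2)*y^3/3 + exp(-2*y)/2


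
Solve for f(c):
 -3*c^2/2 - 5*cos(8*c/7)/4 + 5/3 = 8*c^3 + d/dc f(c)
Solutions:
 f(c) = C1 - 2*c^4 - c^3/2 + 5*c/3 - 35*sin(8*c/7)/32


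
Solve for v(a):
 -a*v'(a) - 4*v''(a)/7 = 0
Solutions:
 v(a) = C1 + C2*erf(sqrt(14)*a/4)


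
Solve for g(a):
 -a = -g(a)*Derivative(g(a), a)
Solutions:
 g(a) = -sqrt(C1 + a^2)
 g(a) = sqrt(C1 + a^2)


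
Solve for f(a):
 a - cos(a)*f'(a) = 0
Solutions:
 f(a) = C1 + Integral(a/cos(a), a)


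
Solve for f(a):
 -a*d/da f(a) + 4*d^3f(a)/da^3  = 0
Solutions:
 f(a) = C1 + Integral(C2*airyai(2^(1/3)*a/2) + C3*airybi(2^(1/3)*a/2), a)


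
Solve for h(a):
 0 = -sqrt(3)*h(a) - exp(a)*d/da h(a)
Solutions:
 h(a) = C1*exp(sqrt(3)*exp(-a))


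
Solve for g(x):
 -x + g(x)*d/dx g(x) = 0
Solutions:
 g(x) = -sqrt(C1 + x^2)
 g(x) = sqrt(C1 + x^2)


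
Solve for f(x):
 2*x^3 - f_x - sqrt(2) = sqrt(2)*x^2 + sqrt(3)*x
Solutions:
 f(x) = C1 + x^4/2 - sqrt(2)*x^3/3 - sqrt(3)*x^2/2 - sqrt(2)*x


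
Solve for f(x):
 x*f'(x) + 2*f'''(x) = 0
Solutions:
 f(x) = C1 + Integral(C2*airyai(-2^(2/3)*x/2) + C3*airybi(-2^(2/3)*x/2), x)


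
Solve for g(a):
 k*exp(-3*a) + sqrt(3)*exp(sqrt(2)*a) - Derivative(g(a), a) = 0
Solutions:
 g(a) = C1 - k*exp(-3*a)/3 + sqrt(6)*exp(sqrt(2)*a)/2


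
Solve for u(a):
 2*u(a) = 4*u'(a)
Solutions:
 u(a) = C1*exp(a/2)


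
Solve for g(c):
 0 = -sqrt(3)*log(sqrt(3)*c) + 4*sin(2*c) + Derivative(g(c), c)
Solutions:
 g(c) = C1 + sqrt(3)*c*(log(c) - 1) + sqrt(3)*c*log(3)/2 + 2*cos(2*c)


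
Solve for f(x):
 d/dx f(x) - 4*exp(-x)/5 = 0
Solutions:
 f(x) = C1 - 4*exp(-x)/5


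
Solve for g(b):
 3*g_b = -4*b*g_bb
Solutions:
 g(b) = C1 + C2*b^(1/4)


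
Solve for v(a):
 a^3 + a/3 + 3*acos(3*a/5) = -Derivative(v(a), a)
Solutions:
 v(a) = C1 - a^4/4 - a^2/6 - 3*a*acos(3*a/5) + sqrt(25 - 9*a^2)


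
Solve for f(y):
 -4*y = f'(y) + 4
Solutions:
 f(y) = C1 - 2*y^2 - 4*y


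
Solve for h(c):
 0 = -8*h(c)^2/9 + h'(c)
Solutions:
 h(c) = -9/(C1 + 8*c)


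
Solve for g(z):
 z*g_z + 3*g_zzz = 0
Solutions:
 g(z) = C1 + Integral(C2*airyai(-3^(2/3)*z/3) + C3*airybi(-3^(2/3)*z/3), z)


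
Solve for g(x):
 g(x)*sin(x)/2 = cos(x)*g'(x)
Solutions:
 g(x) = C1/sqrt(cos(x))


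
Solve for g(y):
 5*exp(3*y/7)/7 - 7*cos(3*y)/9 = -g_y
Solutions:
 g(y) = C1 - 5*exp(3*y/7)/3 + 7*sin(3*y)/27


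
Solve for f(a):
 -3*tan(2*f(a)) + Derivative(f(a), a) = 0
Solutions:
 f(a) = -asin(C1*exp(6*a))/2 + pi/2
 f(a) = asin(C1*exp(6*a))/2


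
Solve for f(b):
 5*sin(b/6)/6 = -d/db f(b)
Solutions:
 f(b) = C1 + 5*cos(b/6)


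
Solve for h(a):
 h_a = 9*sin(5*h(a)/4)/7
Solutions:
 -9*a/7 + 2*log(cos(5*h(a)/4) - 1)/5 - 2*log(cos(5*h(a)/4) + 1)/5 = C1


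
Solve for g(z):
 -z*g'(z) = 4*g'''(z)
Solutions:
 g(z) = C1 + Integral(C2*airyai(-2^(1/3)*z/2) + C3*airybi(-2^(1/3)*z/2), z)


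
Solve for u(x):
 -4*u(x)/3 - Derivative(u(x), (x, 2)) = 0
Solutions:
 u(x) = C1*sin(2*sqrt(3)*x/3) + C2*cos(2*sqrt(3)*x/3)


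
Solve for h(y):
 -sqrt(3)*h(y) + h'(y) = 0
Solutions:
 h(y) = C1*exp(sqrt(3)*y)


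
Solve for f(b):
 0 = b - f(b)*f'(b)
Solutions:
 f(b) = -sqrt(C1 + b^2)
 f(b) = sqrt(C1 + b^2)


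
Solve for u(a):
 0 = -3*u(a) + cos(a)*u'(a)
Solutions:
 u(a) = C1*(sin(a) + 1)^(3/2)/(sin(a) - 1)^(3/2)


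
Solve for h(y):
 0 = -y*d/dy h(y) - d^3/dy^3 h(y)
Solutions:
 h(y) = C1 + Integral(C2*airyai(-y) + C3*airybi(-y), y)


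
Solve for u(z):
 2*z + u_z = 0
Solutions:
 u(z) = C1 - z^2


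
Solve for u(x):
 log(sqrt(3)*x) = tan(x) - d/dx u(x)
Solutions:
 u(x) = C1 - x*log(x) - x*log(3)/2 + x - log(cos(x))


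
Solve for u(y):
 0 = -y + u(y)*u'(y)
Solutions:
 u(y) = -sqrt(C1 + y^2)
 u(y) = sqrt(C1 + y^2)


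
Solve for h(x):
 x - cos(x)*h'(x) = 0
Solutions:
 h(x) = C1 + Integral(x/cos(x), x)


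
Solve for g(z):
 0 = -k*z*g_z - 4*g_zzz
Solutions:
 g(z) = C1 + Integral(C2*airyai(2^(1/3)*z*(-k)^(1/3)/2) + C3*airybi(2^(1/3)*z*(-k)^(1/3)/2), z)


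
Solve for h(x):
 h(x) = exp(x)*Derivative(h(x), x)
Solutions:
 h(x) = C1*exp(-exp(-x))


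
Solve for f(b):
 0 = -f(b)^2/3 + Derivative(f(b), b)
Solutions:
 f(b) = -3/(C1 + b)


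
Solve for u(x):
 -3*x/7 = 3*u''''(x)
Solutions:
 u(x) = C1 + C2*x + C3*x^2 + C4*x^3 - x^5/840


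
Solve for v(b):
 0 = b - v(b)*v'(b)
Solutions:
 v(b) = -sqrt(C1 + b^2)
 v(b) = sqrt(C1 + b^2)


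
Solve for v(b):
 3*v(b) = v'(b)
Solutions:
 v(b) = C1*exp(3*b)


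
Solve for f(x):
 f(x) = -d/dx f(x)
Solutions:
 f(x) = C1*exp(-x)


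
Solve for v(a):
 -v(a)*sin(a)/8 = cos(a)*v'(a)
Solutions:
 v(a) = C1*cos(a)^(1/8)


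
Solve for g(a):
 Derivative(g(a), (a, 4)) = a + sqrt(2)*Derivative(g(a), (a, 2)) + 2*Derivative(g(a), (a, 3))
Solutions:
 g(a) = C1 + C2*a + C3*exp(a*(1 - sqrt(1 + sqrt(2)))) + C4*exp(a*(1 + sqrt(1 + sqrt(2)))) - sqrt(2)*a^3/12 + a^2/2


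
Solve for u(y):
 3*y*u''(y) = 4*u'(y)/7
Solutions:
 u(y) = C1 + C2*y^(25/21)


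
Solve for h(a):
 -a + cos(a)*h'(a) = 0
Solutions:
 h(a) = C1 + Integral(a/cos(a), a)


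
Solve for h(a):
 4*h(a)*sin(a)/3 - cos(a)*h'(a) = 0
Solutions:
 h(a) = C1/cos(a)^(4/3)


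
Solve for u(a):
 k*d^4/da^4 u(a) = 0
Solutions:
 u(a) = C1 + C2*a + C3*a^2 + C4*a^3


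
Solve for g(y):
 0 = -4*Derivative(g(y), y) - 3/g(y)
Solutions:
 g(y) = -sqrt(C1 - 6*y)/2
 g(y) = sqrt(C1 - 6*y)/2


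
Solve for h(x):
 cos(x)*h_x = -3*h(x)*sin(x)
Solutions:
 h(x) = C1*cos(x)^3


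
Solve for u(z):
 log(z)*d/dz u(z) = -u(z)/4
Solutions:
 u(z) = C1*exp(-li(z)/4)


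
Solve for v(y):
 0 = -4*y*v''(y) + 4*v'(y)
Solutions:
 v(y) = C1 + C2*y^2


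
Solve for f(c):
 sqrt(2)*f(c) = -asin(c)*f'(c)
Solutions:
 f(c) = C1*exp(-sqrt(2)*Integral(1/asin(c), c))


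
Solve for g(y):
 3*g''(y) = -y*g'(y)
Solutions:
 g(y) = C1 + C2*erf(sqrt(6)*y/6)


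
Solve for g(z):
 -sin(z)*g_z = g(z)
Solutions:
 g(z) = C1*sqrt(cos(z) + 1)/sqrt(cos(z) - 1)


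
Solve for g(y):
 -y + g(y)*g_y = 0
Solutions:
 g(y) = -sqrt(C1 + y^2)
 g(y) = sqrt(C1 + y^2)


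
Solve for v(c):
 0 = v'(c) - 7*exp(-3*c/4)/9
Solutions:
 v(c) = C1 - 28*exp(-3*c/4)/27


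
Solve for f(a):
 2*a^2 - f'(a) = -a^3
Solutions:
 f(a) = C1 + a^4/4 + 2*a^3/3


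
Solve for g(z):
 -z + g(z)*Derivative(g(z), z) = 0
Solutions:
 g(z) = -sqrt(C1 + z^2)
 g(z) = sqrt(C1 + z^2)


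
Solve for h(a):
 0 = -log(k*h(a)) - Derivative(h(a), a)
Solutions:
 li(k*h(a))/k = C1 - a


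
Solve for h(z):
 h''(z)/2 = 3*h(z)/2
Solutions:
 h(z) = C1*exp(-sqrt(3)*z) + C2*exp(sqrt(3)*z)


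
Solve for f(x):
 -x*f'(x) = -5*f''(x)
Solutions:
 f(x) = C1 + C2*erfi(sqrt(10)*x/10)


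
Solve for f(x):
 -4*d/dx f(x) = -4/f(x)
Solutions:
 f(x) = -sqrt(C1 + 2*x)
 f(x) = sqrt(C1 + 2*x)


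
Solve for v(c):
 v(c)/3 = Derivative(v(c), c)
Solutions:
 v(c) = C1*exp(c/3)


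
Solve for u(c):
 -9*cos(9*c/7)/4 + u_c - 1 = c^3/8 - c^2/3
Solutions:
 u(c) = C1 + c^4/32 - c^3/9 + c + 7*sin(9*c/7)/4


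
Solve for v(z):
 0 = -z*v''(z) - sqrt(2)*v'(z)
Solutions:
 v(z) = C1 + C2*z^(1 - sqrt(2))


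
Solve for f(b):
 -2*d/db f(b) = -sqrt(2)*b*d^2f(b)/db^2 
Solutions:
 f(b) = C1 + C2*b^(1 + sqrt(2))


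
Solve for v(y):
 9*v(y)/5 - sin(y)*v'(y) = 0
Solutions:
 v(y) = C1*(cos(y) - 1)^(9/10)/(cos(y) + 1)^(9/10)


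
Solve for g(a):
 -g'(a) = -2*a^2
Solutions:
 g(a) = C1 + 2*a^3/3


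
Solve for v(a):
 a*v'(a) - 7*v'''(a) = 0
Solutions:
 v(a) = C1 + Integral(C2*airyai(7^(2/3)*a/7) + C3*airybi(7^(2/3)*a/7), a)


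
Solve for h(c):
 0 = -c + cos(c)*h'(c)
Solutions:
 h(c) = C1 + Integral(c/cos(c), c)


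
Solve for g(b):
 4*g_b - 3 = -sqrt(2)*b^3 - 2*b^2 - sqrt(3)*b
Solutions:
 g(b) = C1 - sqrt(2)*b^4/16 - b^3/6 - sqrt(3)*b^2/8 + 3*b/4


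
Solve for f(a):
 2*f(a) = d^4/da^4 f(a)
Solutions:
 f(a) = C1*exp(-2^(1/4)*a) + C2*exp(2^(1/4)*a) + C3*sin(2^(1/4)*a) + C4*cos(2^(1/4)*a)


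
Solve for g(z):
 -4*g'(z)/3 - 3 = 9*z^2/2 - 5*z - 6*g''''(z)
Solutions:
 g(z) = C1 + C4*exp(6^(1/3)*z/3) - 9*z^3/8 + 15*z^2/8 - 9*z/4 + (C2*sin(2^(1/3)*3^(5/6)*z/6) + C3*cos(2^(1/3)*3^(5/6)*z/6))*exp(-6^(1/3)*z/6)


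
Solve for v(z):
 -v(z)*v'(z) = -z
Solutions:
 v(z) = -sqrt(C1 + z^2)
 v(z) = sqrt(C1 + z^2)


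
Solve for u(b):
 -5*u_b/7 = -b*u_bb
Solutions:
 u(b) = C1 + C2*b^(12/7)


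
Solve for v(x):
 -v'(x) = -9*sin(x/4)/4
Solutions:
 v(x) = C1 - 9*cos(x/4)


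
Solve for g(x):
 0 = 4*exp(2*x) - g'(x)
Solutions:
 g(x) = C1 + 2*exp(2*x)


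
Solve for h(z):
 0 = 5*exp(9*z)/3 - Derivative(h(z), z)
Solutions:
 h(z) = C1 + 5*exp(9*z)/27


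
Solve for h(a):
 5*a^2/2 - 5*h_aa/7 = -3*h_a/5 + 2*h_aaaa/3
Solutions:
 h(a) = C1 + C2*exp(-a*(-25*980^(1/3)/(441 + sqrt(238231))^(1/3) + 350^(1/3)*(441 + sqrt(238231))^(1/3))/140)*sin(sqrt(3)*a*(25*980^(1/3)/(441 + sqrt(238231))^(1/3) + 350^(1/3)*(441 + sqrt(238231))^(1/3))/140) + C3*exp(-a*(-25*980^(1/3)/(441 + sqrt(238231))^(1/3) + 350^(1/3)*(441 + sqrt(238231))^(1/3))/140)*cos(sqrt(3)*a*(25*980^(1/3)/(441 + sqrt(238231))^(1/3) + 350^(1/3)*(441 + sqrt(238231))^(1/3))/140) + C4*exp(a*(-25*980^(1/3)/(441 + sqrt(238231))^(1/3) + 350^(1/3)*(441 + sqrt(238231))^(1/3))/70) - 25*a^3/18 - 625*a^2/126 - 15625*a/1323


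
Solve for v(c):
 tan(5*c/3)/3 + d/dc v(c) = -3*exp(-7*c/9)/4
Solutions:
 v(c) = C1 - log(tan(5*c/3)^2 + 1)/10 + 27*exp(-7*c/9)/28


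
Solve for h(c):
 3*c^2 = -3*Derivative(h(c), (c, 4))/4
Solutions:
 h(c) = C1 + C2*c + C3*c^2 + C4*c^3 - c^6/90


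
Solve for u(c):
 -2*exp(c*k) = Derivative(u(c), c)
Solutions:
 u(c) = C1 - 2*exp(c*k)/k


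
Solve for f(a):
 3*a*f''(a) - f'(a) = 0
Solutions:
 f(a) = C1 + C2*a^(4/3)


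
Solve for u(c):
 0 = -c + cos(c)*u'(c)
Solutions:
 u(c) = C1 + Integral(c/cos(c), c)


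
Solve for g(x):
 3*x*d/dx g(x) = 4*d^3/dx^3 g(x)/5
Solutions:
 g(x) = C1 + Integral(C2*airyai(30^(1/3)*x/2) + C3*airybi(30^(1/3)*x/2), x)


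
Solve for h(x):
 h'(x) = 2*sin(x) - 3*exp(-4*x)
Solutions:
 h(x) = C1 - 2*cos(x) + 3*exp(-4*x)/4


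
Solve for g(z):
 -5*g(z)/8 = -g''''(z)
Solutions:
 g(z) = C1*exp(-10^(1/4)*z/2) + C2*exp(10^(1/4)*z/2) + C3*sin(10^(1/4)*z/2) + C4*cos(10^(1/4)*z/2)


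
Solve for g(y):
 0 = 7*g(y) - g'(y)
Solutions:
 g(y) = C1*exp(7*y)


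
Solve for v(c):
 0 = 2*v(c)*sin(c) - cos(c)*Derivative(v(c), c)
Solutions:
 v(c) = C1/cos(c)^2


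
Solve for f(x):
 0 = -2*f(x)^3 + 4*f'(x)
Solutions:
 f(x) = -sqrt(-1/(C1 + x))
 f(x) = sqrt(-1/(C1 + x))


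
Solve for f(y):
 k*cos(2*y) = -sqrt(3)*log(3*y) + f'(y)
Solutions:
 f(y) = C1 + k*sin(2*y)/2 + sqrt(3)*y*(log(y) - 1) + sqrt(3)*y*log(3)


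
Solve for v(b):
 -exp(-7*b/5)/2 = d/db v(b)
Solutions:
 v(b) = C1 + 5*exp(-7*b/5)/14


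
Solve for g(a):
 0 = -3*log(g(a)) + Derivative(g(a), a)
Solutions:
 li(g(a)) = C1 + 3*a


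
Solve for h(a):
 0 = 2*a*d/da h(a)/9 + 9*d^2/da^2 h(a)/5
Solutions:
 h(a) = C1 + C2*erf(sqrt(5)*a/9)


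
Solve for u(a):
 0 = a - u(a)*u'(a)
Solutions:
 u(a) = -sqrt(C1 + a^2)
 u(a) = sqrt(C1 + a^2)


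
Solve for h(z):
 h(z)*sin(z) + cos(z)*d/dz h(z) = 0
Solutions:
 h(z) = C1*cos(z)


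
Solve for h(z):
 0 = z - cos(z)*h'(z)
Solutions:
 h(z) = C1 + Integral(z/cos(z), z)


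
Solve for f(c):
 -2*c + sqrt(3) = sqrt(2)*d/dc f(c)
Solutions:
 f(c) = C1 - sqrt(2)*c^2/2 + sqrt(6)*c/2


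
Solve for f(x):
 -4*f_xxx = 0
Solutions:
 f(x) = C1 + C2*x + C3*x^2


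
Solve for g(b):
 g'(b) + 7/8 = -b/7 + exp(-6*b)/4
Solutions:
 g(b) = C1 - b^2/14 - 7*b/8 - exp(-6*b)/24


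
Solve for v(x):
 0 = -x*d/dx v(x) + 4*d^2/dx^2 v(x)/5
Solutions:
 v(x) = C1 + C2*erfi(sqrt(10)*x/4)


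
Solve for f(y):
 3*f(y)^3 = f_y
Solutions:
 f(y) = -sqrt(2)*sqrt(-1/(C1 + 3*y))/2
 f(y) = sqrt(2)*sqrt(-1/(C1 + 3*y))/2


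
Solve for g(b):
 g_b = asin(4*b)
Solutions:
 g(b) = C1 + b*asin(4*b) + sqrt(1 - 16*b^2)/4


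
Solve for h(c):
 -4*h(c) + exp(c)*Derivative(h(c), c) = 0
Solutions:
 h(c) = C1*exp(-4*exp(-c))


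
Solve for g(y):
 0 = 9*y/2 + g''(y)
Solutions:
 g(y) = C1 + C2*y - 3*y^3/4


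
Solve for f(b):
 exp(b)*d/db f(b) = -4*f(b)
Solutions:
 f(b) = C1*exp(4*exp(-b))


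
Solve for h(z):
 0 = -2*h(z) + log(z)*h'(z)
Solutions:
 h(z) = C1*exp(2*li(z))


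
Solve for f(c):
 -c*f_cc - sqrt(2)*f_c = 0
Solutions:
 f(c) = C1 + C2*c^(1 - sqrt(2))


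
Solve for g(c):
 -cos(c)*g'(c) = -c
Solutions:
 g(c) = C1 + Integral(c/cos(c), c)


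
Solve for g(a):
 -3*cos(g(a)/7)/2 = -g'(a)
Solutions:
 -3*a/2 - 7*log(sin(g(a)/7) - 1)/2 + 7*log(sin(g(a)/7) + 1)/2 = C1


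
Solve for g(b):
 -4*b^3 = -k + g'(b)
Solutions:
 g(b) = C1 - b^4 + b*k


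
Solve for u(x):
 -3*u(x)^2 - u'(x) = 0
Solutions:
 u(x) = 1/(C1 + 3*x)


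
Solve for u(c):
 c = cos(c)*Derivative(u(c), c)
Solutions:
 u(c) = C1 + Integral(c/cos(c), c)


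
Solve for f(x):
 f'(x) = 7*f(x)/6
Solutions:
 f(x) = C1*exp(7*x/6)


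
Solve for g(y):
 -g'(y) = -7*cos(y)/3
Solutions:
 g(y) = C1 + 7*sin(y)/3


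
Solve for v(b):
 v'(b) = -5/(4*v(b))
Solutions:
 v(b) = -sqrt(C1 - 10*b)/2
 v(b) = sqrt(C1 - 10*b)/2


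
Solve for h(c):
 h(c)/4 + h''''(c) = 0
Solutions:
 h(c) = (C1*sin(c/2) + C2*cos(c/2))*exp(-c/2) + (C3*sin(c/2) + C4*cos(c/2))*exp(c/2)


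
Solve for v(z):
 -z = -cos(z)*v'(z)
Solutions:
 v(z) = C1 + Integral(z/cos(z), z)


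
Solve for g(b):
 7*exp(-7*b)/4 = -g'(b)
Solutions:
 g(b) = C1 + exp(-7*b)/4


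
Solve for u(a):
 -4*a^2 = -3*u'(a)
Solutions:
 u(a) = C1 + 4*a^3/9


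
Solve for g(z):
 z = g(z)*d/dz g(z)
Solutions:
 g(z) = -sqrt(C1 + z^2)
 g(z) = sqrt(C1 + z^2)


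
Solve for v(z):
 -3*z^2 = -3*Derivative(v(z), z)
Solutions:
 v(z) = C1 + z^3/3


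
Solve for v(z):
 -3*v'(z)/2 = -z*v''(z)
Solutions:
 v(z) = C1 + C2*z^(5/2)


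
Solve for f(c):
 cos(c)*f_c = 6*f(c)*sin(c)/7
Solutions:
 f(c) = C1/cos(c)^(6/7)


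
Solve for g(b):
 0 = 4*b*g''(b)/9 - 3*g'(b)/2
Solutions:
 g(b) = C1 + C2*b^(35/8)


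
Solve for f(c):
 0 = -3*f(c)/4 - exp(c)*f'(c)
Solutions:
 f(c) = C1*exp(3*exp(-c)/4)


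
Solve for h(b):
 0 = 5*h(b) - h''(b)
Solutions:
 h(b) = C1*exp(-sqrt(5)*b) + C2*exp(sqrt(5)*b)


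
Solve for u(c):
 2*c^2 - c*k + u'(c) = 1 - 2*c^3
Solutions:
 u(c) = C1 - c^4/2 - 2*c^3/3 + c^2*k/2 + c


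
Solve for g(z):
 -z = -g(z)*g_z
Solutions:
 g(z) = -sqrt(C1 + z^2)
 g(z) = sqrt(C1 + z^2)


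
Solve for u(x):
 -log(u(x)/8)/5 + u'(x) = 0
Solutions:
 5*Integral(1/(-log(_y) + 3*log(2)), (_y, u(x))) = C1 - x


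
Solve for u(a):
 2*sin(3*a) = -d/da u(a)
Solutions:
 u(a) = C1 + 2*cos(3*a)/3


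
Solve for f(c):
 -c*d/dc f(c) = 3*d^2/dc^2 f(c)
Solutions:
 f(c) = C1 + C2*erf(sqrt(6)*c/6)


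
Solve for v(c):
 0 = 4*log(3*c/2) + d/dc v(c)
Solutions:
 v(c) = C1 - 4*c*log(c) + c*log(16/81) + 4*c


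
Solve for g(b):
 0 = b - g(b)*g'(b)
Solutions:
 g(b) = -sqrt(C1 + b^2)
 g(b) = sqrt(C1 + b^2)


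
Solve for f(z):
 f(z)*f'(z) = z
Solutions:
 f(z) = -sqrt(C1 + z^2)
 f(z) = sqrt(C1 + z^2)


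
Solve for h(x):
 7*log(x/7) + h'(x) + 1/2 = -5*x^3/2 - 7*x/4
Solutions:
 h(x) = C1 - 5*x^4/8 - 7*x^2/8 - 7*x*log(x) + 13*x/2 + 7*x*log(7)


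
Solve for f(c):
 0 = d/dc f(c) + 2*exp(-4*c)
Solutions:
 f(c) = C1 + exp(-4*c)/2


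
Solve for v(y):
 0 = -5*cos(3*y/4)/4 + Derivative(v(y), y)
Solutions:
 v(y) = C1 + 5*sin(3*y/4)/3


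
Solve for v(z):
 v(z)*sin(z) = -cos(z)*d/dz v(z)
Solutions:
 v(z) = C1*cos(z)


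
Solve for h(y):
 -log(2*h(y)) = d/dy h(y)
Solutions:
 Integral(1/(log(_y) + log(2)), (_y, h(y))) = C1 - y


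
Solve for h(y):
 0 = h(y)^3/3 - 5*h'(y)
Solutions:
 h(y) = -sqrt(30)*sqrt(-1/(C1 + y))/2
 h(y) = sqrt(30)*sqrt(-1/(C1 + y))/2


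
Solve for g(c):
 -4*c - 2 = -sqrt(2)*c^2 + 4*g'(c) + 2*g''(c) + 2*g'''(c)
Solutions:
 g(c) = C1 + sqrt(2)*c^3/12 - c^2/2 - sqrt(2)*c^2/8 - sqrt(2)*c/8 + (C2*sin(sqrt(7)*c/2) + C3*cos(sqrt(7)*c/2))*exp(-c/2)


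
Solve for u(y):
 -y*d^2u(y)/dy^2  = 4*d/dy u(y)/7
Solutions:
 u(y) = C1 + C2*y^(3/7)


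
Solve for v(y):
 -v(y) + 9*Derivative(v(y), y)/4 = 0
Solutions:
 v(y) = C1*exp(4*y/9)


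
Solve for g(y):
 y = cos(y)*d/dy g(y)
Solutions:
 g(y) = C1 + Integral(y/cos(y), y)


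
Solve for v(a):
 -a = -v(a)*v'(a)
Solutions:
 v(a) = -sqrt(C1 + a^2)
 v(a) = sqrt(C1 + a^2)


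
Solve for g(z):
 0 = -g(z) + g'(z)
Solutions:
 g(z) = C1*exp(z)


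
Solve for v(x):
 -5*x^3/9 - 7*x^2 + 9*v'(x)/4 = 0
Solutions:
 v(x) = C1 + 5*x^4/81 + 28*x^3/27


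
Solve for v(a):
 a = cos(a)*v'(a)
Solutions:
 v(a) = C1 + Integral(a/cos(a), a)


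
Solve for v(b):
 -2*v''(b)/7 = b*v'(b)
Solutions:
 v(b) = C1 + C2*erf(sqrt(7)*b/2)


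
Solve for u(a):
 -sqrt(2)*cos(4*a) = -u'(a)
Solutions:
 u(a) = C1 + sqrt(2)*sin(4*a)/4


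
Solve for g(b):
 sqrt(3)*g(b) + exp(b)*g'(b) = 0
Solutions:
 g(b) = C1*exp(sqrt(3)*exp(-b))


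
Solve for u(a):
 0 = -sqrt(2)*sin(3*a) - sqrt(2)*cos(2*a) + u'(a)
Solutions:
 u(a) = C1 + sqrt(2)*sin(2*a)/2 - sqrt(2)*cos(3*a)/3


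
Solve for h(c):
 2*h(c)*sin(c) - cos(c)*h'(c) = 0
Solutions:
 h(c) = C1/cos(c)^2


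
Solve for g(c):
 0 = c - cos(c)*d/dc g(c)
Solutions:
 g(c) = C1 + Integral(c/cos(c), c)


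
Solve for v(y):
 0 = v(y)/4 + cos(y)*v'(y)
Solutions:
 v(y) = C1*(sin(y) - 1)^(1/8)/(sin(y) + 1)^(1/8)


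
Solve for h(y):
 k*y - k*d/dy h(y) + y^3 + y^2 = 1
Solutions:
 h(y) = C1 + y^2/2 + y^4/(4*k) + y^3/(3*k) - y/k


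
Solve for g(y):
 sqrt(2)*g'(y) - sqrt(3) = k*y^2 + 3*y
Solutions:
 g(y) = C1 + sqrt(2)*k*y^3/6 + 3*sqrt(2)*y^2/4 + sqrt(6)*y/2


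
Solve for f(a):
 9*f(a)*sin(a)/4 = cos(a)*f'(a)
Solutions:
 f(a) = C1/cos(a)^(9/4)


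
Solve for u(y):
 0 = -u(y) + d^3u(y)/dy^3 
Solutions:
 u(y) = C3*exp(y) + (C1*sin(sqrt(3)*y/2) + C2*cos(sqrt(3)*y/2))*exp(-y/2)


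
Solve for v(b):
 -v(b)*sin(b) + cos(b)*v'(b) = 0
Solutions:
 v(b) = C1/cos(b)


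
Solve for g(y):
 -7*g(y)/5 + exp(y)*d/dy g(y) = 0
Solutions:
 g(y) = C1*exp(-7*exp(-y)/5)


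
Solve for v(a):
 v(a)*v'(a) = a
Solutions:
 v(a) = -sqrt(C1 + a^2)
 v(a) = sqrt(C1 + a^2)


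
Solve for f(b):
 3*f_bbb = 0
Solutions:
 f(b) = C1 + C2*b + C3*b^2


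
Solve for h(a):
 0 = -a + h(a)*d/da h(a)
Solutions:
 h(a) = -sqrt(C1 + a^2)
 h(a) = sqrt(C1 + a^2)


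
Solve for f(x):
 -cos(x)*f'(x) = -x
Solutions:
 f(x) = C1 + Integral(x/cos(x), x)


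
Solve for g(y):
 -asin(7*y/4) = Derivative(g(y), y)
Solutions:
 g(y) = C1 - y*asin(7*y/4) - sqrt(16 - 49*y^2)/7


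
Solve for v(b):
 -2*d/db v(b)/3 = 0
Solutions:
 v(b) = C1


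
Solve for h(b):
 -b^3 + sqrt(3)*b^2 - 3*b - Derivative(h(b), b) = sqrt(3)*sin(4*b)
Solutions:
 h(b) = C1 - b^4/4 + sqrt(3)*b^3/3 - 3*b^2/2 + sqrt(3)*cos(4*b)/4


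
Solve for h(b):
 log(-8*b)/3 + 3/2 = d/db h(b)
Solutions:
 h(b) = C1 + b*log(-b)/3 + b*(log(2) + 7/6)
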